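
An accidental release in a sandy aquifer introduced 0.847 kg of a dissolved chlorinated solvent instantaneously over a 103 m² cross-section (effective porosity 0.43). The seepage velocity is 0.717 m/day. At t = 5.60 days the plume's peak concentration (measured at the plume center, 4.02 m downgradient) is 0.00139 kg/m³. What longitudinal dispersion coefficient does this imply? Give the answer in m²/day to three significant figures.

At the plume center C_max = M/(n_e·A·√(4πDt)), so D = M²/(4πt·(n_e·A·C_max)²).
n_e·A·C_max = 0.43 × 103 × 0.00139 = 0.06156 kg/m.
D = 0.847²/(4π × 5.60 × 0.06156²) = 2.69 m²/day.

2.69 m²/day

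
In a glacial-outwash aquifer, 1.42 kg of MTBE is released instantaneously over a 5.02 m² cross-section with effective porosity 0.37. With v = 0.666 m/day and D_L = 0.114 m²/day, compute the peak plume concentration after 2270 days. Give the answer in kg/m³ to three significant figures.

0.0134 kg/m³

The peak of an instantaneous 1D plume sits at x = vt; there the Gaussian factor is 1 and C_max = M/(n_e·A·√(4πDt)), where n_e·A is the pore area the mass is dissolved in.
√(4πDt) = √(4π × 0.114 × 2270) = 57.03 m, so C_max = 1.42/(0.37 × 5.02 × 57.03) = 0.0134 kg/m³.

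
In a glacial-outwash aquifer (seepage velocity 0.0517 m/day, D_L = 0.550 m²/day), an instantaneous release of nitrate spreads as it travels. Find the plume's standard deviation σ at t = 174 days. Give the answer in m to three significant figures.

Dispersive spreading gives a Gaussian with σ² = 2Dt; advection only shifts the center.
σ = √(2 × 0.550 × 174) = 13.8 m.

13.8 m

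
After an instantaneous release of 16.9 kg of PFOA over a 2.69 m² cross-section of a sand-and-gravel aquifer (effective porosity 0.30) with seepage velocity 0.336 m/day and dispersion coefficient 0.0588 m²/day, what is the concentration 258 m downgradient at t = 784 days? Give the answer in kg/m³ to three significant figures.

0.742 kg/m³

For an instantaneous plane source, C(x,t) = M/(n_e·A·√(4πDt)) · exp(−(x−vt)²/(4Dt)), with n_e·A the pore (flow) area.
Plume center vt = 0.336 × 784 = 263.424 m, so the well at 258 m is 5.424 m upgradient of the peak.
√(4πDt) = 24.07 m, giving peak height M/(n_e·A·√(4πDt)) = 16.9/(0.30 × 2.69 × 24.07) = 0.8700 kg/m³.
(x−vt)²/(4Dt) = (-5.424)²/(4 × 0.0588 × 784) = 0.1595; exp(−0.1595) = 0.8526.
C = 0.8700 × 0.8526 = 0.742 kg/m³.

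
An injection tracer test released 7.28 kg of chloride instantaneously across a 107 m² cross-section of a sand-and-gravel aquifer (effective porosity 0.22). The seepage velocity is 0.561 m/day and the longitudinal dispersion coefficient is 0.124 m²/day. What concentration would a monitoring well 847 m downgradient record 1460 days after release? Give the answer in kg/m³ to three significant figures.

0.00221 kg/m³

For an instantaneous plane source, C(x,t) = M/(n_e·A·√(4πDt)) · exp(−(x−vt)²/(4Dt)), with n_e·A the pore (flow) area.
Plume center vt = 0.561 × 1460 = 819.06 m, so the well at 847 m is 27.94 m downgradient of the peak.
√(4πDt) = 47.70 m, giving peak height M/(n_e·A·√(4πDt)) = 7.28/(0.22 × 107 × 47.70) = 0.006483 kg/m³.
(x−vt)²/(4Dt) = (27.94)²/(4 × 0.124 × 1460) = 1.078; exp(−1.078) = 0.3403.
C = 0.006483 × 0.3403 = 0.00221 kg/m³.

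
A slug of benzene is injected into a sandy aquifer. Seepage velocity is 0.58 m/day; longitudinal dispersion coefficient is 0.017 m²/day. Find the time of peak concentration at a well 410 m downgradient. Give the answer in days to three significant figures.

707 days

For the 1D instantaneous-source solution, setting ∂C/∂t = 0 at fixed x gives v²t² + 2Dt − x² = 0, so t = (√(D² + v²x²) − D)/v².
√(D² + v²x²) = √(0.017² + 0.58² × 410²) = 237.8; v² = 0.3364.
t = (237.8 − 0.017)/0.3364 = 707 days (vs. the pure-advection estimate x/v = 707 d).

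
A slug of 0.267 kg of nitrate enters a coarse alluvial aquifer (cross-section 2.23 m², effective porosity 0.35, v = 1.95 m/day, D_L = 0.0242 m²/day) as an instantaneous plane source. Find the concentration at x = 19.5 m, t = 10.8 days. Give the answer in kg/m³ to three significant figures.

0.0184 kg/m³

For an instantaneous plane source, C(x,t) = M/(n_e·A·√(4πDt)) · exp(−(x−vt)²/(4Dt)), with n_e·A the pore (flow) area.
Plume center vt = 1.95 × 10.8 = 21.06 m, so the well at 19.5 m is 1.56 m upgradient of the peak.
√(4πDt) = 1.812 m, giving peak height M/(n_e·A·√(4πDt)) = 0.267/(0.35 × 2.23 × 1.812) = 0.1888 kg/m³.
(x−vt)²/(4Dt) = (-1.56)²/(4 × 0.0242 × 10.8) = 2.328; exp(−2.328) = 0.09749.
C = 0.1888 × 0.09749 = 0.0184 kg/m³.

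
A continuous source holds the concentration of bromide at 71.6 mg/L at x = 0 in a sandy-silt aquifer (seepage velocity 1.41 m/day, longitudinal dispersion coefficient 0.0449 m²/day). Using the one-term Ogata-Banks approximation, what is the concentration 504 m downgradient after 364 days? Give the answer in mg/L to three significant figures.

For a continuous step input, C/C₀ ≈ ½·erfc((x−vt)/(2√(Dt))).
vt = 1.41 × 364 = 513.24 m and 2√(Dt) = 2√(0.0449 × 364) = 8.085 m.
Argument (x−vt)/(2√(Dt)) = (504 − 513.24)/8.085 = -1.143; ½·erfc(-1.143) = 0.9470.
C = 71.6 × 0.9470 = 67.8 mg/L.

67.8 mg/L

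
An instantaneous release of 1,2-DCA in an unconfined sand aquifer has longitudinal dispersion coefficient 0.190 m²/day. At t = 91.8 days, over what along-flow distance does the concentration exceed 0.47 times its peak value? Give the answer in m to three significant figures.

The plume is Gaussian with σ = √(2Dt) = √(2 × 0.190 × 91.8) = 5.906 m.
C/C_peak = exp(−Δx²/(2σ²)) = 0.47 ⇒ Δx = σ·√(−2 ln 0.47) = 5.906 × 1.229 = 7.258 m.
Width = 2Δx = 14.5 m.

14.5 m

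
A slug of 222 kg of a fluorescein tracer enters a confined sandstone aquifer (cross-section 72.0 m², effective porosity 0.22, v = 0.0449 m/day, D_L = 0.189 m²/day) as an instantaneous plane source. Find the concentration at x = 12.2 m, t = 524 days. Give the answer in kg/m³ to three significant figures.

For an instantaneous plane source, C(x,t) = M/(n_e·A·√(4πDt)) · exp(−(x−vt)²/(4Dt)), with n_e·A the pore (flow) area.
Plume center vt = 0.0449 × 524 = 23.5276 m, so the well at 12.2 m is 11.3276 m upgradient of the peak.
√(4πDt) = 35.28 m, giving peak height M/(n_e·A·√(4πDt)) = 222/(0.22 × 72.0 × 35.28) = 0.3973 kg/m³.
(x−vt)²/(4Dt) = (-11.3276)²/(4 × 0.189 × 524) = 0.3239; exp(−0.3239) = 0.7233.
C = 0.3973 × 0.7233 = 0.287 kg/m³.

0.287 kg/m³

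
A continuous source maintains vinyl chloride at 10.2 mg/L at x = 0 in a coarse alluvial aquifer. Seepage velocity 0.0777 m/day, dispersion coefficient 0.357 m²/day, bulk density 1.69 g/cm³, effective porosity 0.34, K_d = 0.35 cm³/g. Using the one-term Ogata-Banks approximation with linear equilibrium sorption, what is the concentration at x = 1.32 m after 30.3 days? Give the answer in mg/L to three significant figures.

Retardation factor R = 1 + ρ_b·K_d/n = 1 + 1.69 × 0.35/0.34 = 2.740.
Sorption retards both mechanisms: v_R = v/R = 0.02836 m/day, D_R = D/R = 0.1303 m²/day.
v_R·t = 0.02836 × 30.3 = 0.859308 m; 2√(D_R t) = 3.974 m; argument = (1.32 − 0.859308)/3.974 = 0.1159.
C = C₀ × ½·erfc(0.1159) = 10.2 × 0.4349 = 4.44 mg/L.

4.44 mg/L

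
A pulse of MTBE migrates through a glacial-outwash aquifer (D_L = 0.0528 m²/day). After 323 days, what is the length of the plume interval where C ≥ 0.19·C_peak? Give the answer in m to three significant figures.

The plume is Gaussian with σ = √(2Dt) = √(2 × 0.0528 × 323) = 5.840 m.
C/C_peak = exp(−Δx²/(2σ²)) = 0.19 ⇒ Δx = σ·√(−2 ln 0.19) = 5.840 × 1.822 = 10.64 m.
Width = 2Δx = 21.3 m.

21.3 m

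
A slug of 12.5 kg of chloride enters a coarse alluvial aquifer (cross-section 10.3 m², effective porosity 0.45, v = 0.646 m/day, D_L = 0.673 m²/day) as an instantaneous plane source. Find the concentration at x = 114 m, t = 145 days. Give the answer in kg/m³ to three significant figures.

For an instantaneous plane source, C(x,t) = M/(n_e·A·√(4πDt)) · exp(−(x−vt)²/(4Dt)), with n_e·A the pore (flow) area.
Plume center vt = 0.646 × 145 = 93.67 m, so the well at 114 m is 20.33 m downgradient of the peak.
√(4πDt) = 35.02 m, giving peak height M/(n_e·A·√(4πDt)) = 12.5/(0.45 × 10.3 × 35.02) = 0.07701 kg/m³.
(x−vt)²/(4Dt) = (20.33)²/(4 × 0.673 × 145) = 1.059; exp(−1.059) = 0.3468.
C = 0.07701 × 0.3468 = 0.0267 kg/m³.

0.0267 kg/m³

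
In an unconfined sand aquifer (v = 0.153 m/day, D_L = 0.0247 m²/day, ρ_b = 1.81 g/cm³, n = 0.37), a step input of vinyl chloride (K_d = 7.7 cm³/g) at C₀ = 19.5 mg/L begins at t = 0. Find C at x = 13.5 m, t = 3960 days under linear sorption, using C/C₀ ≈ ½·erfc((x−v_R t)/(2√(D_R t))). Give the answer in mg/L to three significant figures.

16.2 mg/L

Retardation factor R = 1 + ρ_b·K_d/n = 1 + 1.81 × 7.7/0.37 = 38.67.
Sorption retards both mechanisms: v_R = v/R = 0.003957 m/day, D_R = D/R = 0.0006387 m²/day.
v_R·t = 0.003957 × 3960 = 15.66972 m; 2√(D_R t) = 3.181 m; argument = (13.5 − 15.66972)/3.181 = -0.6821.
C = C₀ × ½·erfc(-0.6821) = 19.5 × 0.8326 = 16.2 mg/L.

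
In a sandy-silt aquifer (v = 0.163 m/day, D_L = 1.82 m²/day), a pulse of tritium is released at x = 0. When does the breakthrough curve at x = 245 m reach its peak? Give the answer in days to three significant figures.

1440 days

For the 1D instantaneous-source solution, setting ∂C/∂t = 0 at fixed x gives v²t² + 2Dt − x² = 0, so t = (√(D² + v²x²) − D)/v².
√(D² + v²x²) = √(1.82² + 0.163² × 245²) = 39.98; v² = 0.026569.
t = (39.98 − 1.82)/0.026569 = 1440 days (vs. the pure-advection estimate x/v = 1500 d).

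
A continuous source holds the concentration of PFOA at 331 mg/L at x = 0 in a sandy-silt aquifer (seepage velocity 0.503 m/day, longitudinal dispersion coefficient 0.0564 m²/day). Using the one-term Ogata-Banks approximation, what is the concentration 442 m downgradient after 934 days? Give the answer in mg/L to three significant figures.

For a continuous step input, C/C₀ ≈ ½·erfc((x−vt)/(2√(Dt))).
vt = 0.503 × 934 = 469.802 m and 2√(Dt) = 2√(0.0564 × 934) = 14.52 m.
Argument (x−vt)/(2√(Dt)) = (442 − 469.802)/14.52 = -1.915; ½·erfc(-1.915) = 0.9966.
C = 331 × 0.9966 = 330 mg/L.

330 mg/L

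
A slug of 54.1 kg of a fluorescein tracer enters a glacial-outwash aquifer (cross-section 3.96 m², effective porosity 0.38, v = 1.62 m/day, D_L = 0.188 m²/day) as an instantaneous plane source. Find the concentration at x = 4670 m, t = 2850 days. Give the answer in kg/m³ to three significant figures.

For an instantaneous plane source, C(x,t) = M/(n_e·A·√(4πDt)) · exp(−(x−vt)²/(4Dt)), with n_e·A the pore (flow) area.
Plume center vt = 1.62 × 2850 = 4617 m, so the well at 4670 m is 53 m downgradient of the peak.
√(4πDt) = 82.06 m, giving peak height M/(n_e·A·√(4πDt)) = 54.1/(0.38 × 3.96 × 82.06) = 0.4381 kg/m³.
(x−vt)²/(4Dt) = (53)²/(4 × 0.188 × 2850) = 1.311; exp(−1.311) = 0.2696.
C = 0.4381 × 0.2696 = 0.118 kg/m³.

0.118 kg/m³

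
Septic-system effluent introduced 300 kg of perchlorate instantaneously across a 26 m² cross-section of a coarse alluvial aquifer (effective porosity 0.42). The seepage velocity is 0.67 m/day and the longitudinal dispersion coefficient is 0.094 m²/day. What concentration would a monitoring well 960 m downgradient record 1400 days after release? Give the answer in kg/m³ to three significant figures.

0.269 kg/m³

For an instantaneous plane source, C(x,t) = M/(n_e·A·√(4πDt)) · exp(−(x−vt)²/(4Dt)), with n_e·A the pore (flow) area.
Plume center vt = 0.67 × 1400 = 938 m, so the well at 960 m is 22 m downgradient of the peak.
√(4πDt) = 40.67 m, giving peak height M/(n_e·A·√(4πDt)) = 300/(0.42 × 26 × 40.67) = 0.6755 kg/m³.
(x−vt)²/(4Dt) = (22)²/(4 × 0.094 × 1400) = 0.9195; exp(−0.9195) = 0.3987.
C = 0.6755 × 0.3987 = 0.269 kg/m³.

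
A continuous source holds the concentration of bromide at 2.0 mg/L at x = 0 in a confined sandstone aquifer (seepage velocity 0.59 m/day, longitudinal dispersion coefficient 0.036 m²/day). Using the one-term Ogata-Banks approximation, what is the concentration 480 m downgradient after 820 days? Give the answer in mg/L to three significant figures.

For a continuous step input, C/C₀ ≈ ½·erfc((x−vt)/(2√(Dt))).
vt = 0.59 × 820 = 483.8 m and 2√(Dt) = 2√(0.036 × 820) = 10.87 m.
Argument (x−vt)/(2√(Dt)) = (480 − 483.8)/10.87 = -0.3496; ½·erfc(-0.3496) = 0.6895.
C = 2.0 × 0.6895 = 1.38 mg/L.

1.38 mg/L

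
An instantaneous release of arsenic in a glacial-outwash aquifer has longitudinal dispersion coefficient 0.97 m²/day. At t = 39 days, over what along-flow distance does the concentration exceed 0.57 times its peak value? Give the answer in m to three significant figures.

18.4 m

The plume is Gaussian with σ = √(2Dt) = √(2 × 0.97 × 39) = 8.698 m.
C/C_peak = exp(−Δx²/(2σ²)) = 0.57 ⇒ Δx = σ·√(−2 ln 0.57) = 8.698 × 1.060 = 9.220 m.
Width = 2Δx = 18.4 m.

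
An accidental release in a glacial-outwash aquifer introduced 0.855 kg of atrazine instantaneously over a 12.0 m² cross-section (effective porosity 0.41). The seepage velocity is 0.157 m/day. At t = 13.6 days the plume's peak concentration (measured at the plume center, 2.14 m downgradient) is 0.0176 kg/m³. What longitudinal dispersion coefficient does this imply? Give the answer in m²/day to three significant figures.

0.570 m²/day

At the plume center C_max = M/(n_e·A·√(4πDt)), so D = M²/(4πt·(n_e·A·C_max)²).
n_e·A·C_max = 0.41 × 12.0 × 0.0176 = 0.08659 kg/m.
D = 0.855²/(4π × 13.6 × 0.08659²) = 0.570 m²/day.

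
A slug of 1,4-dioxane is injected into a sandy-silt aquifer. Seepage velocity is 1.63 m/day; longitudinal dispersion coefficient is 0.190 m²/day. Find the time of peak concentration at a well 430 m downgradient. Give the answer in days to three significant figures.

For the 1D instantaneous-source solution, setting ∂C/∂t = 0 at fixed x gives v²t² + 2Dt − x² = 0, so t = (√(D² + v²x²) − D)/v².
√(D² + v²x²) = √(0.190² + 1.63² × 430²) = 700.9; v² = 2.6569.
t = (700.9 − 0.190)/2.6569 = 264 days (vs. the pure-advection estimate x/v = 264 d).

264 days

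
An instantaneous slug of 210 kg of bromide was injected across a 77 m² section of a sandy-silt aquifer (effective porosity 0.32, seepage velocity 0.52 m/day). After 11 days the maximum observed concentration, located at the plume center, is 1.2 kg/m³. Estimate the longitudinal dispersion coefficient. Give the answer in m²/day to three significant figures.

0.365 m²/day

At the plume center C_max = M/(n_e·A·√(4πDt)), so D = M²/(4πt·(n_e·A·C_max)²).
n_e·A·C_max = 0.32 × 77 × 1.2 = 29.57 kg/m.
D = 210²/(4π × 11 × 29.57²) = 0.365 m²/day.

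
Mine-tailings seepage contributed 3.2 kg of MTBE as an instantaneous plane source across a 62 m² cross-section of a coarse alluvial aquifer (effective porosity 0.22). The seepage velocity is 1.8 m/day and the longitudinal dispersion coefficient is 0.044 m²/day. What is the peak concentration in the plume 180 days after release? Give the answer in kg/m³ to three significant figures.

0.0235 kg/m³

The peak of an instantaneous 1D plume sits at x = vt; there the Gaussian factor is 1 and C_max = M/(n_e·A·√(4πDt)), where n_e·A is the pore area the mass is dissolved in.
√(4πDt) = √(4π × 0.044 × 180) = 9.976 m, so C_max = 3.2/(0.22 × 62 × 9.976) = 0.0235 kg/m³.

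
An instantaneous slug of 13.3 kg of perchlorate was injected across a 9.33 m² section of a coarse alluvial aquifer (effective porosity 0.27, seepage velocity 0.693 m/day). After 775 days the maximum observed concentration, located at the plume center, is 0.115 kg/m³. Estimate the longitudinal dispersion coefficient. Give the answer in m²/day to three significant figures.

0.216 m²/day

At the plume center C_max = M/(n_e·A·√(4πDt)), so D = M²/(4πt·(n_e·A·C_max)²).
n_e·A·C_max = 0.27 × 9.33 × 0.115 = 0.2897 kg/m.
D = 13.3²/(4π × 775 × 0.2897²) = 0.216 m²/day.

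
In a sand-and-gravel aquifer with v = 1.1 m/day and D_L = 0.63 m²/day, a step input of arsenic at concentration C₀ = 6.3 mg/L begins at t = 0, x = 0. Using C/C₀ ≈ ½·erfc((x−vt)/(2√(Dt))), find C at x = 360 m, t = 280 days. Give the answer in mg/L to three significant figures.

For a continuous step input, C/C₀ ≈ ½·erfc((x−vt)/(2√(Dt))).
vt = 1.1 × 280 = 308 m and 2√(Dt) = 2√(0.63 × 280) = 26.56 m.
Argument (x−vt)/(2√(Dt)) = (360 − 308)/26.56 = 1.958; ½·erfc(1.958) = 0.002811.
C = 6.3 × 0.002811 = 0.0177 mg/L.

0.0177 mg/L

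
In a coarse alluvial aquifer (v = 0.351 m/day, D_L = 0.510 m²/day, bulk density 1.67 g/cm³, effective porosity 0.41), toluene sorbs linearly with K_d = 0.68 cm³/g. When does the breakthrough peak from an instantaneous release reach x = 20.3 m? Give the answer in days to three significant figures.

Retardation factor R = 1 + ρ_b·K_d/n = 1 + 1.67 × 0.68/0.41 = 3.770.
Sorption retards both mechanisms: v_R = v/R = 0.09310 m/day, D_R = D/R = 0.1353 m²/day.
Peak time from v_R²t² + 2D_R t − x² = 0: t = (√(D_R² + v_R²x²) − D_R)/v_R².
√(D_R² + v_R²x²) = √(0.1353² + 0.09310² × 20.3²) = 1.895; v_R² = 0.008668.
t = (1.895 − 0.1353)/0.008668 = 203 days.

203 days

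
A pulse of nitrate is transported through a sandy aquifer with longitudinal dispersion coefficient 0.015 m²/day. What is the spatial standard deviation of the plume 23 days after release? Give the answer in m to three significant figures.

0.831 m

Dispersive spreading gives a Gaussian with σ² = 2Dt; advection only shifts the center.
σ = √(2 × 0.015 × 23) = 0.831 m.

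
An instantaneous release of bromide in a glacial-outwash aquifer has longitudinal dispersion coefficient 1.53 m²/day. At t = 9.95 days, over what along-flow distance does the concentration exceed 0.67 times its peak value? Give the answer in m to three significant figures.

The plume is Gaussian with σ = √(2Dt) = √(2 × 1.53 × 9.95) = 5.518 m.
C/C_peak = exp(−Δx²/(2σ²)) = 0.67 ⇒ Δx = σ·√(−2 ln 0.67) = 5.518 × 0.8950 = 4.939 m.
Width = 2Δx = 9.88 m.

9.88 m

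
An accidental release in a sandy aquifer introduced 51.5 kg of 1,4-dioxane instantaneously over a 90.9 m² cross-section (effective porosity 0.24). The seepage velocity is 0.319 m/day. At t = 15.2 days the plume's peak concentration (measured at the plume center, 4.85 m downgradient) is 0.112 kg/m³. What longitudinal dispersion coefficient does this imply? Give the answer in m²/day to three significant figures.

2.33 m²/day

At the plume center C_max = M/(n_e·A·√(4πDt)), so D = M²/(4πt·(n_e·A·C_max)²).
n_e·A·C_max = 0.24 × 90.9 × 0.112 = 2.443 kg/m.
D = 51.5²/(4π × 15.2 × 2.443²) = 2.33 m²/day.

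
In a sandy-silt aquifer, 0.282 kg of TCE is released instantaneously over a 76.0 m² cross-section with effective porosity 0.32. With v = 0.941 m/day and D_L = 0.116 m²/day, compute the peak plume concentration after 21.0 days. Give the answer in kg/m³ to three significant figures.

The peak of an instantaneous 1D plume sits at x = vt; there the Gaussian factor is 1 and C_max = M/(n_e·A·√(4πDt)), where n_e·A is the pore area the mass is dissolved in.
√(4πDt) = √(4π × 0.116 × 21.0) = 5.533 m, so C_max = 0.282/(0.32 × 76.0 × 5.533) = 0.00210 kg/m³.

0.00210 kg/m³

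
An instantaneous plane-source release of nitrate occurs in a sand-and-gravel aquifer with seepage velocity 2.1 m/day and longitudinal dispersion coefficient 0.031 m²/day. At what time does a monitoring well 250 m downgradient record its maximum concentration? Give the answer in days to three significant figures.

For the 1D instantaneous-source solution, setting ∂C/∂t = 0 at fixed x gives v²t² + 2Dt − x² = 0, so t = (√(D² + v²x²) − D)/v².
√(D² + v²x²) = √(0.031² + 2.1² × 250²) = 525.0; v² = 4.41.
t = (525.0 − 0.031)/4.41 = 119 days (vs. the pure-advection estimate x/v = 119 d).

119 days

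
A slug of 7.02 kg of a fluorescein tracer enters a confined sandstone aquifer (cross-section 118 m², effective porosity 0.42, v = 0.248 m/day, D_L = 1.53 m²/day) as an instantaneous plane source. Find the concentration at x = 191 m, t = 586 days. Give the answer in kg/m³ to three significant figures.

0.000746 kg/m³

For an instantaneous plane source, C(x,t) = M/(n_e·A·√(4πDt)) · exp(−(x−vt)²/(4Dt)), with n_e·A the pore (flow) area.
Plume center vt = 0.248 × 586 = 145.328 m, so the well at 191 m is 45.672 m downgradient of the peak.
√(4πDt) = 106.1 m, giving peak height M/(n_e·A·√(4πDt)) = 7.02/(0.42 × 118 × 106.1) = 0.001335 kg/m³.
(x−vt)²/(4Dt) = (45.672)²/(4 × 1.53 × 586) = 0.5816; exp(−0.5816) = 0.5590.
C = 0.001335 × 0.5590 = 0.000746 kg/m³.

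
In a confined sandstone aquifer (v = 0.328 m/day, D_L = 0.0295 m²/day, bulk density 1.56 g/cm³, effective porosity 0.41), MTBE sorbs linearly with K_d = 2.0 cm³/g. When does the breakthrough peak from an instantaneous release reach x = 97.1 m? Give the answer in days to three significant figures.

Retardation factor R = 1 + ρ_b·K_d/n = 1 + 1.56 × 2.0/0.41 = 8.610.
Sorption retards both mechanisms: v_R = v/R = 0.03810 m/day, D_R = D/R = 0.003426 m²/day.
Peak time from v_R²t² + 2D_R t − x² = 0: t = (√(D_R² + v_R²x²) − D_R)/v_R².
√(D_R² + v_R²x²) = √(0.003426² + 0.03810² × 97.1²) = 3.700; v_R² = 0.001452.
t = (3.700 − 0.003426)/0.001452 = 2550 days.

2550 days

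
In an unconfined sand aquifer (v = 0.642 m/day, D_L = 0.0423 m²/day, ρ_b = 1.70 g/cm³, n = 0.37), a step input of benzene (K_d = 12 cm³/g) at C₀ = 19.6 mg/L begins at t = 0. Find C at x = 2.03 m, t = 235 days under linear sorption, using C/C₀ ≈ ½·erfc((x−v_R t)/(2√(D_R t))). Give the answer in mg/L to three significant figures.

Retardation factor R = 1 + ρ_b·K_d/n = 1 + 1.70 × 12/0.37 = 56.14.
Sorption retards both mechanisms: v_R = v/R = 0.01144 m/day, D_R = D/R = 0.0007535 m²/day.
v_R·t = 0.01144 × 235 = 2.6884 m; 2√(D_R t) = 0.8416 m; argument = (2.03 − 2.6884)/0.8416 = -0.7823.
C = C₀ × ½·erfc(-0.7823) = 19.6 × 0.8657 = 17.0 mg/L.

17.0 mg/L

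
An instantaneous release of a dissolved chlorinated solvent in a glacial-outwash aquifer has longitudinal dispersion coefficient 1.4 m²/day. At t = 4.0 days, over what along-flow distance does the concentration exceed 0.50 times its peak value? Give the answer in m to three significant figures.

7.88 m

The plume is Gaussian with σ = √(2Dt) = √(2 × 1.4 × 4.0) = 3.347 m.
C/C_peak = exp(−Δx²/(2σ²)) = 0.50 ⇒ Δx = σ·√(−2 ln 0.50) = 3.347 × 1.177 = 3.939 m.
Width = 2Δx = 7.88 m.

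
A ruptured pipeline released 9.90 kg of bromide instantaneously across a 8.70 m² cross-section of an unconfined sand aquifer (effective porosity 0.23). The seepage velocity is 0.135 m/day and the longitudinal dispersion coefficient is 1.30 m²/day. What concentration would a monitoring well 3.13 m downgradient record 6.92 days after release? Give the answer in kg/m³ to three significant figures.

0.407 kg/m³

For an instantaneous plane source, C(x,t) = M/(n_e·A·√(4πDt)) · exp(−(x−vt)²/(4Dt)), with n_e·A the pore (flow) area.
Plume center vt = 0.135 × 6.92 = 0.9342 m, so the well at 3.13 m is 2.1958 m downgradient of the peak.
√(4πDt) = 10.63 m, giving peak height M/(n_e·A·√(4πDt)) = 9.90/(0.23 × 8.70 × 10.63) = 0.4654 kg/m³.
(x−vt)²/(4Dt) = (2.1958)²/(4 × 1.30 × 6.92) = 0.1340; exp(−0.1340) = 0.8746.
C = 0.4654 × 0.8746 = 0.407 kg/m³.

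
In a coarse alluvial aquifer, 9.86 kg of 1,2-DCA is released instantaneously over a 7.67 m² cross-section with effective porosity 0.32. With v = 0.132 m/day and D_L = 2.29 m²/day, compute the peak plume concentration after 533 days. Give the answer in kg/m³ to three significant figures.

The peak of an instantaneous 1D plume sits at x = vt; there the Gaussian factor is 1 and C_max = M/(n_e·A·√(4πDt)), where n_e·A is the pore area the mass is dissolved in.
√(4πDt) = √(4π × 2.29 × 533) = 123.8 m, so C_max = 9.86/(0.32 × 7.67 × 123.8) = 0.0324 kg/m³.

0.0324 kg/m³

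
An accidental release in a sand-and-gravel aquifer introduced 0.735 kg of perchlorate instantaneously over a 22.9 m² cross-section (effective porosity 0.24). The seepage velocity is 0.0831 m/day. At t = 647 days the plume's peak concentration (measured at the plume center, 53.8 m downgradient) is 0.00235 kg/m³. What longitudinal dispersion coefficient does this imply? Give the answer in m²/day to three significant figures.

0.398 m²/day

At the plume center C_max = M/(n_e·A·√(4πDt)), so D = M²/(4πt·(n_e·A·C_max)²).
n_e·A·C_max = 0.24 × 22.9 × 0.00235 = 0.01292 kg/m.
D = 0.735²/(4π × 647 × 0.01292²) = 0.398 m²/day.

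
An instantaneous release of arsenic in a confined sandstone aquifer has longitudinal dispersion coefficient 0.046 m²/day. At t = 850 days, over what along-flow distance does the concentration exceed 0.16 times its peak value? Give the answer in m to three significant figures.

The plume is Gaussian with σ = √(2Dt) = √(2 × 0.046 × 850) = 8.843 m.
C/C_peak = exp(−Δx²/(2σ²)) = 0.16 ⇒ Δx = σ·√(−2 ln 0.16) = 8.843 × 1.914 = 16.93 m.
Width = 2Δx = 33.9 m.

33.9 m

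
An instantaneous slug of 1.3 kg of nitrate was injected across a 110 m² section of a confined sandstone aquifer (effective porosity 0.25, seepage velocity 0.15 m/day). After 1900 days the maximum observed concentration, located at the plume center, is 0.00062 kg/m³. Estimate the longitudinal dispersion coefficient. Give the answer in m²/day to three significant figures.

0.243 m²/day

At the plume center C_max = M/(n_e·A·√(4πDt)), so D = M²/(4πt·(n_e·A·C_max)²).
n_e·A·C_max = 0.25 × 110 × 0.00062 = 0.01705 kg/m.
D = 1.3²/(4π × 1900 × 0.01705²) = 0.243 m²/day.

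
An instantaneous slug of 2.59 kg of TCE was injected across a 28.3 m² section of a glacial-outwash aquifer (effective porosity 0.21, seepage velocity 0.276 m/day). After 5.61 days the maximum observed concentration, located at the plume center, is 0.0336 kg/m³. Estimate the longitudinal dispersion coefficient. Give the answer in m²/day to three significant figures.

2.39 m²/day

At the plume center C_max = M/(n_e·A·√(4πDt)), so D = M²/(4πt·(n_e·A·C_max)²).
n_e·A·C_max = 0.21 × 28.3 × 0.0336 = 0.1997 kg/m.
D = 2.59²/(4π × 5.61 × 0.1997²) = 2.39 m²/day.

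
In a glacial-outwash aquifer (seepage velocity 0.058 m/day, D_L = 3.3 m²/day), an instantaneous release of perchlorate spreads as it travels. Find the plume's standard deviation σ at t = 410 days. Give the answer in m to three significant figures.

Dispersive spreading gives a Gaussian with σ² = 2Dt; advection only shifts the center.
σ = √(2 × 3.3 × 410) = 52.0 m.

52.0 m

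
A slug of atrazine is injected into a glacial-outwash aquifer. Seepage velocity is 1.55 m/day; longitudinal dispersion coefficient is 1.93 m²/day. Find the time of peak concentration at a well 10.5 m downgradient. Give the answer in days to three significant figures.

6.02 days

For the 1D instantaneous-source solution, setting ∂C/∂t = 0 at fixed x gives v²t² + 2Dt − x² = 0, so t = (√(D² + v²x²) − D)/v².
√(D² + v²x²) = √(1.93² + 1.55² × 10.5²) = 16.39; v² = 2.4025.
t = (16.39 − 1.93)/2.4025 = 6.02 days (vs. the pure-advection estimate x/v = 6.77 d).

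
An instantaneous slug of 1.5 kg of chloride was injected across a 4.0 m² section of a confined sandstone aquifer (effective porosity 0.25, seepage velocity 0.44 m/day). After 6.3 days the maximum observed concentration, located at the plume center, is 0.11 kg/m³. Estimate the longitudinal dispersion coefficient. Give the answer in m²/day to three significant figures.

At the plume center C_max = M/(n_e·A·√(4πDt)), so D = M²/(4πt·(n_e·A·C_max)²).
n_e·A·C_max = 0.25 × 4.0 × 0.11 = 0.1100 kg/m.
D = 1.5²/(4π × 6.3 × 0.1100²) = 2.35 m²/day.

2.35 m²/day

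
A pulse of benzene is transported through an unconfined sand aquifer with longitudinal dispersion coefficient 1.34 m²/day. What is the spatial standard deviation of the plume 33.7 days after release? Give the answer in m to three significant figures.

9.50 m

Dispersive spreading gives a Gaussian with σ² = 2Dt; advection only shifts the center.
σ = √(2 × 1.34 × 33.7) = 9.50 m.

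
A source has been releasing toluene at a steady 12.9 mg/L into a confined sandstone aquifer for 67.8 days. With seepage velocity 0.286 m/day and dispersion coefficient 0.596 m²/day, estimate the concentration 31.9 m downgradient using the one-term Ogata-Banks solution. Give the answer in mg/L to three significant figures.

1.06 mg/L

For a continuous step input, C/C₀ ≈ ½·erfc((x−vt)/(2√(Dt))).
vt = 0.286 × 67.8 = 19.3908 m and 2√(Dt) = 2√(0.596 × 67.8) = 12.71 m.
Argument (x−vt)/(2√(Dt)) = (31.9 − 19.3908)/12.71 = 0.9842; ½·erfc(0.9842) = 0.08198.
C = 12.9 × 0.08198 = 1.06 mg/L.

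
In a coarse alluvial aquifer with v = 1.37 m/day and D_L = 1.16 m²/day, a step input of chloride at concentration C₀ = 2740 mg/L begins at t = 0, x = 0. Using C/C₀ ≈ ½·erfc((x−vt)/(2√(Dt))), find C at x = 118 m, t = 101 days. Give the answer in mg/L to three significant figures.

For a continuous step input, C/C₀ ≈ ½·erfc((x−vt)/(2√(Dt))).
vt = 1.37 × 101 = 138.37 m and 2√(Dt) = 2√(1.16 × 101) = 21.65 m.
Argument (x−vt)/(2√(Dt)) = (118 − 138.37)/21.65 = -0.9409; ½·erfc(-0.9409) = 0.9083.
C = 2740 × 0.9083 = 2490 mg/L.

2490 mg/L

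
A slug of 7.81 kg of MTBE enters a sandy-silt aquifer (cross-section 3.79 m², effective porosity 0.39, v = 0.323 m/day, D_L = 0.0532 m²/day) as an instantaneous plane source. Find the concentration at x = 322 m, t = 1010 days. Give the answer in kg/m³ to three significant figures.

For an instantaneous plane source, C(x,t) = M/(n_e·A·√(4πDt)) · exp(−(x−vt)²/(4Dt)), with n_e·A the pore (flow) area.
Plume center vt = 0.323 × 1010 = 326.23 m, so the well at 322 m is 4.23 m upgradient of the peak.
√(4πDt) = 25.98 m, giving peak height M/(n_e·A·√(4πDt)) = 7.81/(0.39 × 3.79 × 25.98) = 0.2034 kg/m³.
(x−vt)²/(4Dt) = (-4.23)²/(4 × 0.0532 × 1010) = 0.08325; exp(−0.08325) = 0.9201.
C = 0.2034 × 0.9201 = 0.187 kg/m³.

0.187 kg/m³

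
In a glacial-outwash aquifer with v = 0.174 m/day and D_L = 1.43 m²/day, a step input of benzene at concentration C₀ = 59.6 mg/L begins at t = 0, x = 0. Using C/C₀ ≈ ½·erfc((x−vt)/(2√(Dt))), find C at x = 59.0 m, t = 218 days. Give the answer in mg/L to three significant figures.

For a continuous step input, C/C₀ ≈ ½·erfc((x−vt)/(2√(Dt))).
vt = 0.174 × 218 = 37.932 m and 2√(Dt) = 2√(1.43 × 218) = 35.31 m.
Argument (x−vt)/(2√(Dt)) = (59.0 − 37.932)/35.31 = 0.5967; ½·erfc(0.5967) = 0.1994.
C = 59.6 × 0.1994 = 11.9 mg/L.

11.9 mg/L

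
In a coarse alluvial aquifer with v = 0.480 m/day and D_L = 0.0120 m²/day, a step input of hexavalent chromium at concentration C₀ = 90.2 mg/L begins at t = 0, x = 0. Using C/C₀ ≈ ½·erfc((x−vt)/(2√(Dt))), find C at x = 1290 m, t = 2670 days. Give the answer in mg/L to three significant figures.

13.3 mg/L

For a continuous step input, C/C₀ ≈ ½·erfc((x−vt)/(2√(Dt))).
vt = 0.480 × 2670 = 1281.6 m and 2√(Dt) = 2√(0.0120 × 2670) = 11.32 m.
Argument (x−vt)/(2√(Dt)) = (1290 − 1281.6)/11.32 = 0.7420; ½·erfc(0.7420) = 0.1470.
C = 90.2 × 0.1470 = 13.3 mg/L.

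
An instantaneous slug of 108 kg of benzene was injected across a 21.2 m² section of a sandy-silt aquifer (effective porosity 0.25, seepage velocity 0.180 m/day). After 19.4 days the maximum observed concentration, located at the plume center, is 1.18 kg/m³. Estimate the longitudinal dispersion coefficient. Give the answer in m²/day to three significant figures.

At the plume center C_max = M/(n_e·A·√(4πDt)), so D = M²/(4πt·(n_e·A·C_max)²).
n_e·A·C_max = 0.25 × 21.2 × 1.18 = 6.254 kg/m.
D = 108²/(4π × 19.4 × 6.254²) = 1.22 m²/day.

1.22 m²/day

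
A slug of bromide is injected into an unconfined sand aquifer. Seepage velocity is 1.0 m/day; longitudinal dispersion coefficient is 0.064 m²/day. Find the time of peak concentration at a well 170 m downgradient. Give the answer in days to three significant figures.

170 days

For the 1D instantaneous-source solution, setting ∂C/∂t = 0 at fixed x gives v²t² + 2Dt − x² = 0, so t = (√(D² + v²x²) − D)/v².
√(D² + v²x²) = √(0.064² + 1.0² × 170²) = 170.0; v² = 1.
t = (170.0 − 0.064)/1 = 170 days (vs. the pure-advection estimate x/v = 170 d).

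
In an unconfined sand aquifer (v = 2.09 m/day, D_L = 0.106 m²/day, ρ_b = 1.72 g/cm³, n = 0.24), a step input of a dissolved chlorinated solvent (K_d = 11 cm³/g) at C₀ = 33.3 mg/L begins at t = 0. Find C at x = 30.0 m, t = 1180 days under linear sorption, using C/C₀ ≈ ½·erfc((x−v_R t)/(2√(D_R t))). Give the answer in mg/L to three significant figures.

Retardation factor R = 1 + ρ_b·K_d/n = 1 + 1.72 × 11/0.24 = 79.83.
Sorption retards both mechanisms: v_R = v/R = 0.02618 m/day, D_R = D/R = 0.001328 m²/day.
v_R·t = 0.02618 × 1180 = 30.8924 m; 2√(D_R t) = 2.504 m; argument = (30.0 − 30.8924)/2.504 = -0.3564.
C = C₀ × ½·erfc(-0.3564) = 33.3 × 0.6929 = 23.1 mg/L.

23.1 mg/L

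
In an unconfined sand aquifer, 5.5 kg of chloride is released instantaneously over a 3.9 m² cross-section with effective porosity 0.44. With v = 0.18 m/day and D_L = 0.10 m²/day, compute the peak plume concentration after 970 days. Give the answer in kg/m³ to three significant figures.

0.0918 kg/m³

The peak of an instantaneous 1D plume sits at x = vt; there the Gaussian factor is 1 and C_max = M/(n_e·A·√(4πDt)), where n_e·A is the pore area the mass is dissolved in.
√(4πDt) = √(4π × 0.10 × 970) = 34.91 m, so C_max = 5.5/(0.44 × 3.9 × 34.91) = 0.0918 kg/m³.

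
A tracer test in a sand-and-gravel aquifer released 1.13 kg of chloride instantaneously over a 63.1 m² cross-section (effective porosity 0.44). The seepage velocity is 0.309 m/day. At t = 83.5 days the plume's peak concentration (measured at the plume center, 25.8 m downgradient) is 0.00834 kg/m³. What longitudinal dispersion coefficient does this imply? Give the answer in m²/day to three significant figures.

At the plume center C_max = M/(n_e·A·√(4πDt)), so D = M²/(4πt·(n_e·A·C_max)²).
n_e·A·C_max = 0.44 × 63.1 × 0.00834 = 0.2316 kg/m.
D = 1.13²/(4π × 83.5 × 0.2316²) = 0.0227 m²/day.

0.0227 m²/day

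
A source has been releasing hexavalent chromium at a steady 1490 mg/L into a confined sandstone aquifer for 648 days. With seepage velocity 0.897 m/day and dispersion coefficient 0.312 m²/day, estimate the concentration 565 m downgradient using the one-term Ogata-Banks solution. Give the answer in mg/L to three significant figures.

1180 mg/L

For a continuous step input, C/C₀ ≈ ½·erfc((x−vt)/(2√(Dt))).
vt = 0.897 × 648 = 581.256 m and 2√(Dt) = 2√(0.312 × 648) = 28.44 m.
Argument (x−vt)/(2√(Dt)) = (565 − 581.256)/28.44 = -0.5716; ½·erfc(-0.5716) = 0.7906.
C = 1490 × 0.7906 = 1180 mg/L.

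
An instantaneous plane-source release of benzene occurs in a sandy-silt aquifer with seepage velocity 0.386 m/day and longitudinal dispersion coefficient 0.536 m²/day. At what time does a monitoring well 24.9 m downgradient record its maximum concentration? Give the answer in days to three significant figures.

61.0 days

For the 1D instantaneous-source solution, setting ∂C/∂t = 0 at fixed x gives v²t² + 2Dt − x² = 0, so t = (√(D² + v²x²) − D)/v².
√(D² + v²x²) = √(0.536² + 0.386² × 24.9²) = 9.626; v² = 0.148996.
t = (9.626 − 0.536)/0.148996 = 61.0 days (vs. the pure-advection estimate x/v = 64.5 d).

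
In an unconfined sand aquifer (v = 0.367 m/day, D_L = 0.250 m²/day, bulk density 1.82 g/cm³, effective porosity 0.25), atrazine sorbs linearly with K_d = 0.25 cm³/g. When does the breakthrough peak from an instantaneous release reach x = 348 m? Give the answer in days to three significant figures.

Retardation factor R = 1 + ρ_b·K_d/n = 1 + 1.82 × 0.25/0.25 = 2.820.
Sorption retards both mechanisms: v_R = v/R = 0.1301 m/day, D_R = D/R = 0.08865 m²/day.
Peak time from v_R²t² + 2D_R t − x² = 0: t = (√(D_R² + v_R²x²) − D_R)/v_R².
√(D_R² + v_R²x²) = √(0.08865² + 0.1301² × 348²) = 45.27; v_R² = 0.01693.
t = (45.27 − 0.08865)/0.01693 = 2670 days.

2670 days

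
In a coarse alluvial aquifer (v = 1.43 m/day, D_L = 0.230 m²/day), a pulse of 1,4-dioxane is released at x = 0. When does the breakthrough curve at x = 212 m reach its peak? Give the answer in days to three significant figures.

For the 1D instantaneous-source solution, setting ∂C/∂t = 0 at fixed x gives v²t² + 2Dt − x² = 0, so t = (√(D² + v²x²) − D)/v².
√(D² + v²x²) = √(0.230² + 1.43² × 212²) = 303.2; v² = 2.0449.
t = (303.2 − 0.230)/2.0449 = 148 days (vs. the pure-advection estimate x/v = 148 d).

148 days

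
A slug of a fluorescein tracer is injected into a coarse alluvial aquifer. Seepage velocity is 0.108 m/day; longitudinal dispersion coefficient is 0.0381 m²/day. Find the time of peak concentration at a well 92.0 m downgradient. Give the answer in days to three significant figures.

For the 1D instantaneous-source solution, setting ∂C/∂t = 0 at fixed x gives v²t² + 2Dt − x² = 0, so t = (√(D² + v²x²) − D)/v².
√(D² + v²x²) = √(0.0381² + 0.108² × 92.0²) = 9.936; v² = 0.011664.
t = (9.936 − 0.0381)/0.011664 = 849 days (vs. the pure-advection estimate x/v = 852 d).

849 days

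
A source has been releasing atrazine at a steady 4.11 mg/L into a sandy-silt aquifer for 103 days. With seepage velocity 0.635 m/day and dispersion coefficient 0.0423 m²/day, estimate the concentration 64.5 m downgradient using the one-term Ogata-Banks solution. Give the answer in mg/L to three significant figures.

2.55 mg/L

For a continuous step input, C/C₀ ≈ ½·erfc((x−vt)/(2√(Dt))).
vt = 0.635 × 103 = 65.405 m and 2√(Dt) = 2√(0.0423 × 103) = 4.175 m.
Argument (x−vt)/(2√(Dt)) = (64.5 − 65.405)/4.175 = -0.2168; ½·erfc(-0.2168) = 0.6204.
C = 4.11 × 0.6204 = 2.55 mg/L.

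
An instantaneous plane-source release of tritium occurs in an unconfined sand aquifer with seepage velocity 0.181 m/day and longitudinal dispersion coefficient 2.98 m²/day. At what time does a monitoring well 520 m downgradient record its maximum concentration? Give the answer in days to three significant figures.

For the 1D instantaneous-source solution, setting ∂C/∂t = 0 at fixed x gives v²t² + 2Dt − x² = 0, so t = (√(D² + v²x²) − D)/v².
√(D² + v²x²) = √(2.98² + 0.181² × 520²) = 94.17; v² = 0.032761.
t = (94.17 − 2.98)/0.032761 = 2780 days (vs. the pure-advection estimate x/v = 2870 d).

2780 days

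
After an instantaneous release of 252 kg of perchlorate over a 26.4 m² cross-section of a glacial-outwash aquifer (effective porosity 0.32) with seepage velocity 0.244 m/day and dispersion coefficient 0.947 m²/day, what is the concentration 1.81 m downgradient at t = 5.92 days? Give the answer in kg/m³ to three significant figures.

3.53 kg/m³

For an instantaneous plane source, C(x,t) = M/(n_e·A·√(4πDt)) · exp(−(x−vt)²/(4Dt)), with n_e·A the pore (flow) area.
Plume center vt = 0.244 × 5.92 = 1.44448 m, so the well at 1.81 m is 0.36552 m downgradient of the peak.
√(4πDt) = 8.393 m, giving peak height M/(n_e·A·√(4πDt)) = 252/(0.32 × 26.4 × 8.393) = 3.554 kg/m³.
(x−vt)²/(4Dt) = (0.36552)²/(4 × 0.947 × 5.92) = 0.005958; exp(−0.005958) = 0.9941.
C = 3.554 × 0.9941 = 3.53 kg/m³.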